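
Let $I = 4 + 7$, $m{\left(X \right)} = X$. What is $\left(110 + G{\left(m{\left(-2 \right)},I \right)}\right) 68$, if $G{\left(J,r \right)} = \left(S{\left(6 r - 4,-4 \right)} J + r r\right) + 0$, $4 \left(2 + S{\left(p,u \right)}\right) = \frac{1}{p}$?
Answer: $\frac{495363}{31} \approx 15979.0$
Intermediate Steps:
$I = 11$
$S{\left(p,u \right)} = -2 + \frac{1}{4 p}$
$G{\left(J,r \right)} = r^{2} + J \left(-2 + \frac{1}{4 \left(-4 + 6 r\right)}\right)$ ($G{\left(J,r \right)} = \left(\left(-2 + \frac{1}{4 \left(6 r - 4\right)}\right) J + r r\right) + 0 = \left(\left(-2 + \frac{1}{4 \left(-4 + 6 r\right)}\right) J + r^{2}\right) + 0 = \left(J \left(-2 + \frac{1}{4 \left(-4 + 6 r\right)}\right) + r^{2}\right) + 0 = \left(r^{2} + J \left(-2 + \frac{1}{4 \left(-4 + 6 r\right)}\right)\right) + 0 = r^{2} + J \left(-2 + \frac{1}{4 \left(-4 + 6 r\right)}\right)$)
$\left(110 + G{\left(m{\left(-2 \right)},I \right)}\right) 68 = \left(110 + \left(11^{2} - - 2 \left(2 - \frac{1}{4 \left(-4 + 6 \cdot 11\right)}\right)\right)\right) 68 = \left(110 + \left(121 - - 2 \left(2 - \frac{1}{4 \left(-4 + 66\right)}\right)\right)\right) 68 = \left(110 + \left(121 - - 2 \left(2 - \frac{1}{4 \cdot 62}\right)\right)\right) 68 = \left(110 + \left(121 - - 2 \left(2 - \frac{1}{248}\right)\right)\right) 68 = \left(110 + \left(121 - \left(-2\right) \frac{495}{248}\right)\right) 68 = \left(110 + \left(121 + \frac{495}{124}\right)\right) 68 = \left(110 + \frac{15499}{124}\right) 68 = \frac{29139}{124} \cdot 68 = \frac{495363}{31}$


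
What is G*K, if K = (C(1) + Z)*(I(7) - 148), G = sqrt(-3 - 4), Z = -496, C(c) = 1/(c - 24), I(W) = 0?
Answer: 1688532*I*sqrt(7)/23 ≈ 1.9424e+5*I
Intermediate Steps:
C(c) = 1/(-24 + c)
G = I*sqrt(7) (G = sqrt(-7) = I*sqrt(7) ≈ 2.6458*I)
K = 1688532/23 (K = (1/(-24 + 1) - 496)*(0 - 148) = (1/(-23) - 496)*(-148) = (-1/23 - 496)*(-148) = -11409/23*(-148) = 1688532/23 ≈ 73414.)
G*K = (I*sqrt(7))*(1688532/23) = 1688532*I*sqrt(7)/23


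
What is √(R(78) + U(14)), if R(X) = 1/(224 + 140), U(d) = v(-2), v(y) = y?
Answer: I*√66157/182 ≈ 1.4132*I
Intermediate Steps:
U(d) = -2
R(X) = 1/364
√(R(78) + U(14)) = √(1/364 - 2) = √(-727/364) = I*√66157/182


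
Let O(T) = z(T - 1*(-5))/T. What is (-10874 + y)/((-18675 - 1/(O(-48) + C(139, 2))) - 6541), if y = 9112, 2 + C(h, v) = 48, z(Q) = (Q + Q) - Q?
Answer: 1983131/28380632 ≈ 0.069876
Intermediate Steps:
z(Q) = Q (z(Q) = 2*Q - Q = Q)
O(T) = (5 + T)/T (O(T) = (T - 1*(-5))/T = (T + 5)/T = (5 + T)/T)
C(h, v) = 46 (C(h, v) = -2 + 48 = 46)
(-10874 + y)/((-18675 - 1/(O(-48) + C(139, 2))) - 6541) = (-10874 + 9112)/((-18675 - 1/((5 - 48)/(-48) + 46)) - 6541) = -1762/((-18675 - 1/(-1/48*(-43) + 46)) - 6541) = -1762/((-18675 - 1/(43/48 + 46)) - 6541) = -1762/((-18675 - 1/2251/48) - 6541) = -1762/((-18675 - 1*48/2251) - 6541) = -1762/((-18675 - 48/2251) - 6541) = -1762/(-42037473/2251 - 6541) = -1762/(-56761264/2251) = -1762*(-2251/56761264) = 1983131/28380632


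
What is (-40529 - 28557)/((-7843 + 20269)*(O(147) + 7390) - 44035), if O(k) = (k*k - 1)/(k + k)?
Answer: -3385214/4542171313 ≈ -0.00074529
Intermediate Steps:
O(k) = (-1 + k²)/(2*k) (O(k) = (k² - 1)/((2*k)) = (-1 + k²)*(1/(2*k)) = (-1 + k²)/(2*k))
(-40529 - 28557)/((-7843 + 20269)*(O(147) + 7390) - 44035) = (-40529 - 28557)/((-7843 + 20269)*((½)*(-1 + 147²)/147 + 7390) - 44035) = -69086/(12426*((½)*(1/147)*(-1 + 21609) + 7390) - 44035) = -69086/(12426*((½)*(1/147)*21608 + 7390) - 44035) = -69086/(12426*(10804/147 + 7390) - 44035) = -69086/(12426*(1097134/147) - 44035) = -69086/(4544329028/49 - 44035) = -69086/4542171313/49 = -69086*49/4542171313 = -3385214/4542171313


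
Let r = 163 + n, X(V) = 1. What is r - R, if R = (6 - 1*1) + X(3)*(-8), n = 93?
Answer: 259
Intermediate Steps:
r = 256 (r = 163 + 93 = 256)
R = -3 (R = (6 - 1*1) + 1*(-8) = (6 - 1) - 8 = 5 - 8 = -3)
r - R = 256 - 1*(-3) = 256 + 3 = 259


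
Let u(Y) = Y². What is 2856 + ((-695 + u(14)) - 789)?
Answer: 1568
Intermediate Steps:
2856 + ((-695 + u(14)) - 789) = 2856 + ((-695 + 14²) - 789) = 2856 + ((-695 + 196) - 789) = 2856 + (-499 - 789) = 2856 - 1288 = 1568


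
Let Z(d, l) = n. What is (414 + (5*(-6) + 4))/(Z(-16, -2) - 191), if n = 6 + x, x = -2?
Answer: -388/187 ≈ -2.0749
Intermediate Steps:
n = 4 (n = 6 - 2 = 4)
Z(d, l) = 4
(414 + (5*(-6) + 4))/(Z(-16, -2) - 191) = (414 + (5*(-6) + 4))/(4 - 191) = (414 + (-30 + 4))/(-187) = (414 - 26)*(-1/187) = 388*(-1/187) = -388/187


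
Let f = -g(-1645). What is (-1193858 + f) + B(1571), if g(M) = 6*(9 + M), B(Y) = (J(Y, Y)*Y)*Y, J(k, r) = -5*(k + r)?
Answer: -38774108152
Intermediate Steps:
J(k, r) = -5*k - 5*r
B(Y) = -10*Y**3 (B(Y) = ((-5*Y - 5*Y)*Y)*Y = ((-10*Y)*Y)*Y = (-10*Y**2)*Y = -10*Y**3)
g(M) = 54 + 6*M
f = 9816 (f = -(54 + 6*(-1645)) = -(54 - 9870) = -1*(-9816) = 9816)
(-1193858 + f) + B(1571) = (-1193858 + 9816) - 10*1571**3 = -1184042 - 10*3877292411 = -1184042 - 38772924110 = -38774108152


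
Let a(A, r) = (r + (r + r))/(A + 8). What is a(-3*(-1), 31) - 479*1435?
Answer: -7560922/11 ≈ -6.8736e+5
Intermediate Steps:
a(A, r) = 3*r/(8 + A) (a(A, r) = (r + 2*r)/(8 + A) = (3*r)/(8 + A) = 3*r/(8 + A))
a(-3*(-1), 31) - 479*1435 = 3*31/(8 - 3*(-1)) - 479*1435 = 3*31/(8 + 3) - 687365 = 3*31/11 - 687365 = 3*31*(1/11) - 687365 = 93/11 - 687365 = -7560922/11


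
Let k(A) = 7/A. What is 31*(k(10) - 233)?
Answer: -72013/10 ≈ -7201.3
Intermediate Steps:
31*(k(10) - 233) = 31*(7/10 - 233) = 31*(-2323/10) = -72013/10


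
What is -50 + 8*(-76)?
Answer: -658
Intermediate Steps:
-50 + 8*(-76) = -50 - 608 = -658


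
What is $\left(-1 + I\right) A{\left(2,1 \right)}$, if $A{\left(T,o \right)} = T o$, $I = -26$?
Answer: $-54$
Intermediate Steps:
$\left(-1 + I\right) A{\left(2,1 \right)} = \left(-1 - 26\right) 2 \cdot 1 = \left(-27\right) 2 = -54$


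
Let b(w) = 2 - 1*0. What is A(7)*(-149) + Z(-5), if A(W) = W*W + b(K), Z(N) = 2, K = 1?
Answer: -7597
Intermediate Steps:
b(w) = 2 (b(w) = 2 + 0 = 2)
A(W) = 2 + W² (A(W) = W*W + 2 = W² + 2 = 2 + W²)
A(7)*(-149) + Z(-5) = (2 + 7²)*(-149) + 2 = (2 + 49)*(-149) + 2 = 51*(-149) + 2 = -7599 + 2 = -7597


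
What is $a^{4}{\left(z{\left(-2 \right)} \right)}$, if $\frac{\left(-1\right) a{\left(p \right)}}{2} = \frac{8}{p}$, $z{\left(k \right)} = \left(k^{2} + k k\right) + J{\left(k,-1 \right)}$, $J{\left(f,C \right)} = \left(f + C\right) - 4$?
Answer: $65536$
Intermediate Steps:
$J{\left(f,C \right)} = -4 + C + f$ ($J{\left(f,C \right)} = \left(C + f\right) - 4 = -4 + C + f$)
$z{\left(k \right)} = -5 + k + 2 k^{2}$ ($z{\left(k \right)} = \left(k^{2} + k k\right) - \left(5 - k\right) = \left(k^{2} + k^{2}\right) + \left(-5 + k\right) = 2 k^{2} + \left(-5 + k\right) = -5 + k + 2 k^{2}$)
$a{\left(p \right)} = - \frac{16}{p}$ ($a{\left(p \right)} = - 2 \frac{8}{p} = - \frac{16}{p}$)
$a^{4}{\left(z{\left(-2 \right)} \right)} = \left(- \frac{16}{-5 - 2 + 2 \left(-2\right)^{2}}\right)^{4} = \left(- \frac{16}{-5 - 2 + 2 \cdot 4}\right)^{4} = \left(- \frac{16}{-5 - 2 + 8}\right)^{4} = \left(- \frac{16}{1}\right)^{4} = \left(\left(-16\right) 1\right)^{4} = \left(-16\right)^{4} = 65536$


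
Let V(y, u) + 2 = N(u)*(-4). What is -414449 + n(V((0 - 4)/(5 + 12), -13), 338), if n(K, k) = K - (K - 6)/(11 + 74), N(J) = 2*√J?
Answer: -35228327/85 - 672*I*√13/85 ≈ -4.1445e+5 - 28.505*I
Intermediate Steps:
V(y, u) = -2 - 8*√u (V(y, u) = -2 + (2*√u)*(-4) = -2 - 8*√u)
n(K, k) = 6/85 + 84*K/85 (n(K, k) = K - (-6 + K)/85 = K - (-6/85 + K/85) = K + (6/85 - K/85) = 6/85 + 84*K/85)
-414449 + n(V((0 - 4)/(5 + 12), -13), 338) = -414449 + (6/85 + 84*(-2 - 8*I*√13)/85) = -414449 + (6/85 + (-168/85 - 672*I*√13/85)) = -414449 + (-162/85 - 672*I*√13/85) = -35228327/85 - 672*I*√13/85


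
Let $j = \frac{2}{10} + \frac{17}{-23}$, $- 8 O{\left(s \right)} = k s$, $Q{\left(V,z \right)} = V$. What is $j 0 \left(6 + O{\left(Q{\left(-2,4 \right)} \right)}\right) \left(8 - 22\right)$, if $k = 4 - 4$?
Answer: $0$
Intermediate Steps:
$k = 0$ ($k = 4 - 4 = 0$)
$O{\left(s \right)} = 0$ ($O{\left(s \right)} = - \frac{0 s}{8} = \left(- \frac{1}{8}\right) 0 = 0$)
$j = - \frac{62}{115}$ ($j = 2 \cdot \frac{1}{10} + 17 \left(- \frac{1}{23}\right) = \frac{1}{5} - \frac{17}{23} = - \frac{62}{115} \approx -0.53913$)
$j 0 \left(6 + O{\left(Q{\left(-2,4 \right)} \right)}\right) \left(8 - 22\right) = - \frac{62 \cdot 0 \left(6 + 0\right)}{115} \left(8 - 22\right) = - \frac{62 \cdot 0 \cdot 6}{115} \left(8 - 22\right) = \left(- \frac{62}{115}\right) 0 \left(-14\right) = 0 \left(-14\right) = 0$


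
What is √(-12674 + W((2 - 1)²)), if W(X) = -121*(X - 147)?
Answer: 8*√78 ≈ 70.654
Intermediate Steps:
W(X) = 17787 - 121*X (W(X) = -121*(-147 + X) = 17787 - 121*X)
√(-12674 + W((2 - 1)²)) = √(-12674 + (17787 - 121*(2 - 1)²)) = √(-12674 + (17787 - 121*1²)) = √(-12674 + (17787 - 121*1)) = √(-12674 + (17787 - 121)) = √(-12674 + 17666) = √4992 = 8*√78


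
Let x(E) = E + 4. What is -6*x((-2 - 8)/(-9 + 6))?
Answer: -44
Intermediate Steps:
x(E) = 4 + E
-6*x((-2 - 8)/(-9 + 6)) = -6*(4 + (-2 - 8)/(-9 + 6)) = -6*(4 - 10/(-3)) = -6*(4 - 10*(-1/3)) = -6*(4 + 10/3) = -6*22/3 = -44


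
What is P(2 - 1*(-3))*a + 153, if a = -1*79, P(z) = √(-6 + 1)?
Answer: 153 - 79*I*√5 ≈ 153.0 - 176.65*I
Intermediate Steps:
P(z) = I*√5 (P(z) = √(-5) = I*√5)
a = -79
P(2 - 1*(-3))*a + 153 = (I*√5)*(-79) + 153 = -79*I*√5 + 153 = 153 - 79*I*√5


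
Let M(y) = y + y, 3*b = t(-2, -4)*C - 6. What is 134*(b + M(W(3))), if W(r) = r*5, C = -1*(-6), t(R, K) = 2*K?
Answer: 1608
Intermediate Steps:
C = 6
W(r) = 5*r
b = -18 (b = ((2*(-4))*6 - 6)/3 = (-8*6 - 6)/3 = (-48 - 6)/3 = (1/3)*(-54) = -18)
M(y) = 2*y
134*(b + M(W(3))) = 134*(-18 + 2*(5*3)) = 134*(-18 + 2*15) = 134*(-18 + 30) = 134*12 = 1608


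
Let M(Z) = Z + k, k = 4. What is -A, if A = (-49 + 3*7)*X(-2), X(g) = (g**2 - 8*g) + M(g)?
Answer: 616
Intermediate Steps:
M(Z) = 4 + Z (M(Z) = Z + 4 = 4 + Z)
X(g) = 4 + g**2 - 7*g (X(g) = (g**2 - 8*g) + (4 + g) = 4 + g**2 - 7*g)
A = -616 (A = (-49 + 3*7)*(4 + (-2)**2 - 7*(-2)) = (-49 + 21)*(4 + 4 + 14) = -28*22 = -616)
-A = -1*(-616) = 616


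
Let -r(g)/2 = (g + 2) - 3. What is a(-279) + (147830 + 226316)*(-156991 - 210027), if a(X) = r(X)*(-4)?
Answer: -137318318868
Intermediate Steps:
r(g) = 2 - 2*g (r(g) = -2*((g + 2) - 3) = -2*((2 + g) - 3) = -2*(-1 + g) = 2 - 2*g)
a(X) = -8 + 8*X (a(X) = (2 - 2*X)*(-4) = -8 + 8*X)
a(-279) + (147830 + 226316)*(-156991 - 210027) = (-8 + 8*(-279)) + (147830 + 226316)*(-156991 - 210027) = (-8 - 2232) + 374146*(-367018) = -2240 - 137318316628 = -137318318868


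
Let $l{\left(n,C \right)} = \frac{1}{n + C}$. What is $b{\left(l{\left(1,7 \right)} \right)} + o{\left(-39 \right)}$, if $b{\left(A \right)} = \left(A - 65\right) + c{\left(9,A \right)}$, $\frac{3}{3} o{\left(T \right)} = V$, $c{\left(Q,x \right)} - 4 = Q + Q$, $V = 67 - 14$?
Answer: $\frac{81}{8} \approx 10.125$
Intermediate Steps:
$l{\left(n,C \right)} = \frac{1}{C + n}$
$V = 53$ ($V = 67 - 14 = 53$)
$c{\left(Q,x \right)} = 4 + 2 Q$ ($c{\left(Q,x \right)} = 4 + \left(Q + Q\right) = 4 + 2 Q$)
$o{\left(T \right)} = 53$
$b{\left(A \right)} = -43 + A$ ($b{\left(A \right)} = \left(A - 65\right) + \left(4 + 2 \cdot 9\right) = \left(-65 + A\right) + \left(4 + 18\right) = \left(-65 + A\right) + 22 = -43 + A$)
$b{\left(l{\left(1,7 \right)} \right)} + o{\left(-39 \right)} = \left(-43 + \frac{1}{7 + 1}\right) + 53 = \left(-43 + \frac{1}{8}\right) + 53 = - \frac{343}{8} + 53 = \frac{81}{8}$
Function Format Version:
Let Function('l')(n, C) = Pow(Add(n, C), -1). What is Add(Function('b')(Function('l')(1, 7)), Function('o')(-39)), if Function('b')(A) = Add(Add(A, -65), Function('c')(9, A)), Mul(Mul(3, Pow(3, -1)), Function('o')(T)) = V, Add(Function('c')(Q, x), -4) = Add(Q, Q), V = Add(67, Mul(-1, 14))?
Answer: Rational(81, 8) ≈ 10.125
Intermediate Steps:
Function('l')(n, C) = Pow(Add(C, n), -1)
V = 53 (V = Add(67, -14) = 53)
Function('c')(Q, x) = Add(4, Mul(2, Q)) (Function('c')(Q, x) = Add(4, Add(Q, Q)) = Add(4, Mul(2, Q)))
Function('o')(T) = 53
Function('b')(A) = Add(-43, A) (Function('b')(A) = Add(Add(A, -65), Add(4, Mul(2, 9))) = Add(Add(-65, A), Add(4, 18)) = Add(Add(-65, A), 22) = Add(-43, A))
Add(Function('b')(Function('l')(1, 7)), Function('o')(-39)) = Add(Add(-43, Pow(Add(7, 1), -1)), 53) = Add(Add(-43, Pow(8, -1)), 53) = Add(Add(-43, Rational(1, 8)), 53) = Add(Rational(-343, 8), 53) = Rational(81, 8)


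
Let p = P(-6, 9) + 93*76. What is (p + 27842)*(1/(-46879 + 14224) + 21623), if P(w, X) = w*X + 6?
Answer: 24616025569168/32655 ≈ 7.5382e+8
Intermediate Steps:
P(w, X) = 6 + X*w (P(w, X) = X*w + 6 = 6 + X*w)
p = 7020 (p = (6 + 9*(-6)) + 93*76 = (6 - 54) + 7068 = -48 + 7068 = 7020)
(p + 27842)*(1/(-46879 + 14224) + 21623) = (7020 + 27842)*(1/(-46879 + 14224) + 21623) = 34862*(1/(-32655) + 21623) = 34862*(-1/32655 + 21623) = 34862*(706099064/32655) = 24616025569168/32655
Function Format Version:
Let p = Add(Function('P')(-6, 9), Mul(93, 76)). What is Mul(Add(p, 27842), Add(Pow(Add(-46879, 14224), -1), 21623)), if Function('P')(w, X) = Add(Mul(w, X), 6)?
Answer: Rational(24616025569168, 32655) ≈ 7.5382e+8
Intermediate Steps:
Function('P')(w, X) = Add(6, Mul(X, w)) (Function('P')(w, X) = Add(Mul(X, w), 6) = Add(6, Mul(X, w)))
p = 7020 (p = Add(Add(6, Mul(9, -6)), Mul(93, 76)) = Add(Add(6, -54), 7068) = Add(-48, 7068) = 7020)
Mul(Add(p, 27842), Add(Pow(Add(-46879, 14224), -1), 21623)) = Mul(Add(7020, 27842), Add(Pow(Add(-46879, 14224), -1), 21623)) = Mul(34862, Add(Pow(-32655, -1), 21623)) = Mul(34862, Add(Rational(-1, 32655), 21623)) = Mul(34862, Rational(706099064, 32655)) = Rational(24616025569168, 32655)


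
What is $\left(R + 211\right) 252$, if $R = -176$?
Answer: $8820$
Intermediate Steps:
$\left(R + 211\right) 252 = \left(-176 + 211\right) 252 = 35 \cdot 252 = 8820$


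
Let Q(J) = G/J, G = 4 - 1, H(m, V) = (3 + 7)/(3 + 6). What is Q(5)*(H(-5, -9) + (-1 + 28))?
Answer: 253/15 ≈ 16.867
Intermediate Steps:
H(m, V) = 10/9
G = 3
Q(J) = 3/J
Q(5)*(H(-5, -9) + (-1 + 28)) = (3/5)*(10/9 + (-1 + 28)) = (3*(1/5))*(10/9 + 27) = (3/5)*(253/9) = 253/15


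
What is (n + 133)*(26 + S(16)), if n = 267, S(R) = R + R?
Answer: 23200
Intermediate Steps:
S(R) = 2*R
(n + 133)*(26 + S(16)) = (267 + 133)*(26 + 2*16) = 400*(26 + 32) = 400*58 = 23200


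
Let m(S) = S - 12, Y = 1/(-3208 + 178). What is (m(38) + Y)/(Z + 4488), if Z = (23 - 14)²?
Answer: 78779/13844070 ≈ 0.0056904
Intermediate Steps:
Y = -1/3030 (Y = 1/(-3030) = -1/3030 ≈ -0.00033003)
Z = 81 (Z = 9² = 81)
m(S) = -12 + S
(m(38) + Y)/(Z + 4488) = ((-12 + 38) - 1/3030)/(81 + 4488) = (26 - 1/3030)/4569 = (78779/3030)*(1/4569) = 78779/13844070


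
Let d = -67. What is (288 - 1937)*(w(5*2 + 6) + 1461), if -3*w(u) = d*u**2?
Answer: -35511215/3 ≈ -1.1837e+7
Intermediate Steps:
w(u) = 67*u**2/3 (w(u) = -(-67)*u**2/3 = 67*u**2/3)
(288 - 1937)*(w(5*2 + 6) + 1461) = (288 - 1937)*(67*(5*2 + 6)**2/3 + 1461) = -1649*(67*(10 + 6)**2/3 + 1461) = -1649*((67/3)*16**2 + 1461) = -1649*((67/3)*256 + 1461) = -1649*(17152/3 + 1461) = -1649*21535/3 = -35511215/3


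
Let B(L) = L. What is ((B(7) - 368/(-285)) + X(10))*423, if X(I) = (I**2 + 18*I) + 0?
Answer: 11584983/95 ≈ 1.2195e+5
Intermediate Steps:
X(I) = I**2 + 18*I
((B(7) - 368/(-285)) + X(10))*423 = ((7 - 368/(-285)) + 10*(18 + 10))*423 = ((7 - 368*(-1/285)) + 10*28)*423 = ((7 + 368/285) + 280)*423 = (2363/285 + 280)*423 = (82163/285)*423 = 11584983/95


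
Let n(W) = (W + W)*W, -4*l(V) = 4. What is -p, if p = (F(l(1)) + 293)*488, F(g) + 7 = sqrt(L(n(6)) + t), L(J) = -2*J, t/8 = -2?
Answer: -139568 - 1952*I*sqrt(10) ≈ -1.3957e+5 - 6172.8*I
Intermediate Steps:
l(V) = -1 (l(V) = -1/4*4 = -1)
t = -16 (t = 8*(-2) = -16)
n(W) = 2*W**2 (n(W) = (2*W)*W = 2*W**2)
F(g) = -7 + 4*I*sqrt(10) (F(g) = -7 + sqrt(-4*6**2 - 16) = -7 + sqrt(-4*36 - 16) = -7 + sqrt(-2*72 - 16) = -7 + sqrt(-144 - 16) = -7 + sqrt(-160) = -7 + 4*I*sqrt(10))
p = 139568 + 1952*I*sqrt(10) (p = ((-7 + 4*I*sqrt(10)) + 293)*488 = (286 + 4*I*sqrt(10))*488 = 139568 + 1952*I*sqrt(10) ≈ 1.3957e+5 + 6172.8*I)
-p = -(139568 + 1952*I*sqrt(10)) = -139568 - 1952*I*sqrt(10)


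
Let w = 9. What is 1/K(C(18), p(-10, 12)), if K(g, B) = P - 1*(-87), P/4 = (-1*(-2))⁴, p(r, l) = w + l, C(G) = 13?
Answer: 1/151 ≈ 0.0066225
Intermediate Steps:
p(r, l) = 9 + l
P = 64 (P = 4*(-1*(-2))⁴ = 4*2⁴ = 4*16 = 64)
K(g, B) = 151 (K(g, B) = 64 - 1*(-87) = 64 + 87 = 151)
1/K(C(18), p(-10, 12)) = 1/151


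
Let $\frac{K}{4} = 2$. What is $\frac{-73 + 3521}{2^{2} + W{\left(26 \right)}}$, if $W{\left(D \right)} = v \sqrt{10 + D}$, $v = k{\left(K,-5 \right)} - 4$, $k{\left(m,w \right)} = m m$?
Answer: $\frac{862}{91} \approx 9.4725$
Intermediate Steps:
$K = 8$ ($K = 4 \cdot 2 = 8$)
$k{\left(m,w \right)} = m^{2}$
$v = 60$ ($v = 8^{2} - 4 = 64 - 4 = 60$)
$W{\left(D \right)} = 60 \sqrt{10 + D}$
$\frac{-73 + 3521}{2^{2} + W{\left(26 \right)}} = \frac{-73 + 3521}{2^{2} + 60 \sqrt{10 + 26}} = \frac{3448}{4 + 60 \sqrt{36}} = \frac{3448}{4 + 60 \cdot 6} = \frac{3448}{4 + 360} = \frac{3448}{364} = 3448 \cdot \frac{1}{364} = \frac{862}{91}$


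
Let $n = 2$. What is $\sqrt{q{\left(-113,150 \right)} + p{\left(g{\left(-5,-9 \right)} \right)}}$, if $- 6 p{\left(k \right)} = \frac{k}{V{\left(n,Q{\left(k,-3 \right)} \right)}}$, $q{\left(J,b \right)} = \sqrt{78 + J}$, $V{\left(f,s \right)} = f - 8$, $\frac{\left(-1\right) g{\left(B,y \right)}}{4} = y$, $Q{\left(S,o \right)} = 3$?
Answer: $\sqrt{1 + i \sqrt{35}} \approx 1.8708 + 1.5811 i$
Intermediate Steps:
$g{\left(B,y \right)} = - 4 y$
$V{\left(f,s \right)} = -8 + f$ ($V{\left(f,s \right)} = f - 8 = -8 + f$)
$p{\left(k \right)} = \frac{k}{36}$ ($p{\left(k \right)} = - \frac{k \frac{1}{-8 + 2}}{6} = - \frac{k \frac{1}{-6}}{6} = - \frac{k \left(- \frac{1}{6}\right)}{6} = - \frac{\left(- \frac{1}{6}\right) k}{6} = \frac{k}{36}$)
$\sqrt{q{\left(-113,150 \right)} + p{\left(g{\left(-5,-9 \right)} \right)}} = \sqrt{\sqrt{78 - 113} + \frac{\left(-4\right) \left(-9\right)}{36}} = \sqrt{\sqrt{-35} + \frac{1}{36} \cdot 36} = \sqrt{i \sqrt{35} + 1} = \sqrt{1 + i \sqrt{35}}$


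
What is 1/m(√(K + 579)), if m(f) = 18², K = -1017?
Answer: 1/324 ≈ 0.0030864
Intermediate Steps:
m(f) = 324
1/m(√(K + 579)) = 1/324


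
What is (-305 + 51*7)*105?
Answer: 5460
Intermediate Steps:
(-305 + 51*7)*105 = (-305 + 357)*105 = 52*105 = 5460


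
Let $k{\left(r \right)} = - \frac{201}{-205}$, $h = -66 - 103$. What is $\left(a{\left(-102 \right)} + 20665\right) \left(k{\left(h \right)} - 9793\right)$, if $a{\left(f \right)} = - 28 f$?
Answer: $- \frac{47215208644}{205} \approx -2.3032 \cdot 10^{8}$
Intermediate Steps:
$h = -169$ ($h = -66 - 103 = -169$)
$k{\left(r \right)} = \frac{201}{205}$ ($k{\left(r \right)} = \left(-201\right) \left(- \frac{1}{205}\right) = \frac{201}{205}$)
$\left(a{\left(-102 \right)} + 20665\right) \left(k{\left(h \right)} - 9793\right) = \left(\left(-28\right) \left(-102\right) + 20665\right) \left(\frac{201}{205} - 9793\right) = \left(2856 + 20665\right) \left(- \frac{2007364}{205}\right) = 23521 \left(- \frac{2007364}{205}\right) = - \frac{47215208644}{205}$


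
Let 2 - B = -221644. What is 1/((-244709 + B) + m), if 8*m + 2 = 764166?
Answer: 2/144915 ≈ 1.3801e-5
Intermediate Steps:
m = 191041/2 (m = -¼ + (⅛)*764166 = -¼ + 382083/4 = 191041/2 ≈ 95521.)
B = 221646 (B = 2 - 1*(-221644) = 2 + 221644 = 221646)
1/((-244709 + B) + m) = 1/((-244709 + 221646) + 191041/2) = 1/(-23063 + 191041/2) = 1/(144915/2) = 2/144915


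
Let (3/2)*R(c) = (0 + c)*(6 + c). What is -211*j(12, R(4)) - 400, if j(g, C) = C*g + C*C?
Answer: -1961680/9 ≈ -2.1796e+5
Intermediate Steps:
R(c) = 2*c*(6 + c)/3 (R(c) = 2*((0 + c)*(6 + c))/3 = 2*(c*(6 + c))/3 = 2*c*(6 + c)/3)
j(g, C) = C**2 + C*g (j(g, C) = C*g + C**2 = C**2 + C*g)
-211*j(12, R(4)) - 400 = -211*(2/3)*4*(6 + 4)*((2/3)*4*(6 + 4) + 12) - 400 = -211*(2/3)*4*10*((2/3)*4*10 + 12) - 400 = -16880*(80/3 + 12)/3 - 400 = -16880*116/(3*3) - 400 = -211*9280/9 - 400 = -1958080/9 - 400 = -1961680/9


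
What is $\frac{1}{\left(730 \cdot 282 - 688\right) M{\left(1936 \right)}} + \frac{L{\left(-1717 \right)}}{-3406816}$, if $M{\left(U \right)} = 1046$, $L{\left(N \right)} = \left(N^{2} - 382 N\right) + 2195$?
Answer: $- \frac{48370096239345}{45696030122512} \approx -1.0585$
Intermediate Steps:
$L{\left(N \right)} = 2195 + N^{2} - 382 N$
$\frac{1}{\left(730 \cdot 282 - 688\right) M{\left(1936 \right)}} + \frac{L{\left(-1717 \right)}}{-3406816} = \frac{1}{\left(730 \cdot 282 - 688\right) 1046} + \frac{2195 + \left(-1717\right)^{2} - -655894}{-3406816} = \frac{1}{205860 - 688} \cdot \frac{1}{1046} + \left(2195 + 2948089 + 655894\right) \left(- \frac{1}{3406816}\right) = \frac{1}{205172} \cdot \frac{1}{1046} + 3606178 \left(- \frac{1}{3406816}\right) = \frac{1}{205172} \cdot \frac{1}{1046} - \frac{1803089}{1703408} = \frac{1}{214609912} - \frac{1803089}{1703408} = - \frac{48370096239345}{45696030122512}$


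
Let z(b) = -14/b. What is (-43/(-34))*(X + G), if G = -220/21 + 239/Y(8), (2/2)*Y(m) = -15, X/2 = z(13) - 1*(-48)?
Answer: 3958193/46410 ≈ 85.287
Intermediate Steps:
X = 1220/13 (X = 2*(-14/13 - 1*(-48)) = 2*(-14*1/13 + 48) = 2*(-14/13 + 48) = 2*(610/13) = 1220/13 ≈ 93.846)
Y(m) = -15
G = -2773/105 (G = -220/21 + 239/(-15) = -220*1/21 + 239*(-1/15) = -220/21 - 239/15 = -2773/105 ≈ -26.410)
(-43/(-34))*(X + G) = (-43/(-34))*(1220/13 - 2773/105) = -43*(-1/34)*(92051/1365) = (43/34)*(92051/1365) = 3958193/46410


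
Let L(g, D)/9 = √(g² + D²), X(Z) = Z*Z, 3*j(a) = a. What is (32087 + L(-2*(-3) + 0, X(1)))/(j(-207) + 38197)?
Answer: 32087/38128 + 9*√37/38128 ≈ 0.84300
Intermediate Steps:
j(a) = a/3
X(Z) = Z²
L(g, D) = 9*√(D² + g²) (L(g, D) = 9*√(g² + D²) = 9*√(D² + g²))
(32087 + L(-2*(-3) + 0, X(1)))/(j(-207) + 38197) = (32087 + 9*√((1²)² + (-2*(-3) + 0)²))/((⅓)*(-207) + 38197) = (32087 + 9*√(1² + (6 + 0)²))/(-69 + 38197) = (32087 + 9*√(1 + 6²))/38128 = (32087 + 9*√(1 + 36))*(1/38128) = (32087 + 9*√37)*(1/38128) = 32087/38128 + 9*√37/38128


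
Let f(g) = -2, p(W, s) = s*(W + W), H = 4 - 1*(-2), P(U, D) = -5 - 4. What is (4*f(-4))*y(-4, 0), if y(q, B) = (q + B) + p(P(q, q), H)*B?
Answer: 32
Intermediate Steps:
P(U, D) = -9
H = 6 (H = 4 + 2 = 6)
p(W, s) = 2*W*s (p(W, s) = s*(2*W) = 2*W*s)
y(q, B) = q - 107*B (y(q, B) = (q + B) + (2*(-9)*6)*B = (B + q) - 108*B = q - 107*B)
(4*f(-4))*y(-4, 0) = (4*(-2))*(-4 - 107*0) = -8*(-4 + 0) = -8*(-4) = 32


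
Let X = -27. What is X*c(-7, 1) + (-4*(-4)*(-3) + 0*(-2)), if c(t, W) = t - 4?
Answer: 249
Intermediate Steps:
c(t, W) = -4 + t
X*c(-7, 1) + (-4*(-4)*(-3) + 0*(-2)) = -27*(-4 - 7) + (-4*(-4)*(-3) + 0*(-2)) = -27*(-11) + (16*(-3) + 0) = 297 + (-48 + 0) = 297 - 48 = 249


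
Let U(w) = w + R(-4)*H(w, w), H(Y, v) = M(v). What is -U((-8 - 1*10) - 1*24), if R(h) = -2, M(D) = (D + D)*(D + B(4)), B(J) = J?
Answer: 6426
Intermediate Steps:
M(D) = 2*D*(4 + D) (M(D) = (D + D)*(D + 4) = (2*D)*(4 + D) = 2*D*(4 + D))
H(Y, v) = 2*v*(4 + v)
U(w) = w - 4*w*(4 + w)
-U((-8 - 1*10) - 1*24) = -((-8 - 1*10) - 1*24)*(-15 - 4*((-8 - 1*10) - 1*24)) = -((-8 - 10) - 24)*(-15 - 4*((-8 - 10) - 24)) = -(-18 - 24)*(-15 - 4*(-18 - 24)) = -(-42)*(-15 - 4*(-42)) = -(-42)*(-15 + 168) = -(-42)*153 = -1*(-6426) = 6426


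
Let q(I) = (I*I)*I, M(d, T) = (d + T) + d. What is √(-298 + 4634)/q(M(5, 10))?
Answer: √271/2000 ≈ 0.0082310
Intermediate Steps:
M(d, T) = T + 2*d (M(d, T) = (T + d) + d = T + 2*d)
q(I) = I³ (q(I) = I²*I = I³)
√(-298 + 4634)/q(M(5, 10)) = √(-298 + 4634)/((10 + 2*5)³) = √4336/((10 + 10)³) = (4*√271)/(20³) = (4*√271)/8000 = (4*√271)*(1/8000) = √271/2000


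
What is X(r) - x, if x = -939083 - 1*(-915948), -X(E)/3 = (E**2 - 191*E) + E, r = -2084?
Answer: -14193913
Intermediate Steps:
X(E) = -3*E**2 + 570*E (X(E) = -3*((E**2 - 191*E) + E) = -3*(E**2 - 190*E) = -3*E**2 + 570*E)
x = -23135 (x = -939083 + 915948 = -23135)
X(r) - x = 3*(-2084)*(190 - 1*(-2084)) - 1*(-23135) = 3*(-2084)*(190 + 2084) + 23135 = 3*(-2084)*2274 + 23135 = -14217048 + 23135 = -14193913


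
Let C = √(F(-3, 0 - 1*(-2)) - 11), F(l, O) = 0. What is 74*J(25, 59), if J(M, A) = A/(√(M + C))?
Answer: 4366/√(25 + I*√11) ≈ 867.51 - 57.293*I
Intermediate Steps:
C = I*√11 (C = √(0 - 11) = √(-11) = I*√11 ≈ 3.3166*I)
J(M, A) = A/√(M + I*√11) (J(M, A) = A/(√(M + I*√11)) = A/√(M + I*√11))
74*J(25, 59) = 74*(59/√(25 + I*√11)) = 4366/√(25 + I*√11)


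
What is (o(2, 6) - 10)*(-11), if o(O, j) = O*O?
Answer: 66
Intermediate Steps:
o(O, j) = O²
(o(2, 6) - 10)*(-11) = (2² - 10)*(-11) = (4 - 10)*(-11) = -6*(-11) = 66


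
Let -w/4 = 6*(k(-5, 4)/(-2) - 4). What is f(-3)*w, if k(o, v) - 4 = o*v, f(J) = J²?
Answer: -864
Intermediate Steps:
k(o, v) = 4 + o*v
w = -96 (w = -24*((4 - 5*4)/(-2) - 4) = -24*((4 - 20)*(-½) - 4) = -24*(-16*(-½) - 4) = -24*(8 - 4) = -24*4 = -4*24 = -96)
f(-3)*w = (-3)²*(-96) = 9*(-96) = -864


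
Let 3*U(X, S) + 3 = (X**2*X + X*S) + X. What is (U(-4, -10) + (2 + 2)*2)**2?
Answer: 49/9 ≈ 5.4444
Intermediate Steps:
U(X, S) = -1 + X/3 + X**3/3 + S*X/3 (U(X, S) = -1 + ((X**2*X + X*S) + X)/3 = -1 + ((X**3 + S*X) + X)/3 = -1 + (X + X**3 + S*X)/3 = -1 + (X/3 + X**3/3 + S*X/3) = -1 + X/3 + X**3/3 + S*X/3)
(U(-4, -10) + (2 + 2)*2)**2 = ((-1 + (1/3)*(-4) + (1/3)*(-4)**3 + (1/3)*(-10)*(-4)) + (2 + 2)*2)**2 = ((-1 - 4/3 + (1/3)*(-64) + 40/3) + 4*2)**2 = ((-1 - 4/3 - 64/3 + 40/3) + 8)**2 = (-31/3 + 8)**2 = (-7/3)**2 = 49/9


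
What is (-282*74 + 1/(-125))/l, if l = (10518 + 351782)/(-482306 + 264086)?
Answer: 28461354411/2264375 ≈ 12569.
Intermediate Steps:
l = -18115/10911 (l = 362300/(-218220) = 362300*(-1/218220) = -18115/10911 ≈ -1.6603)
(-282*74 + 1/(-125))/l = (-282*74 + 1/(-125))/(-18115/10911) = (-20868 - 1/125)*(-10911/18115) = -2608501/125*(-10911/18115) = 28461354411/2264375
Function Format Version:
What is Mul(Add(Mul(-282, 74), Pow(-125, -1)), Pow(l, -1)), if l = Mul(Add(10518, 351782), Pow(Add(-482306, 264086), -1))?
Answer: Rational(28461354411, 2264375) ≈ 12569.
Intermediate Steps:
l = Rational(-18115, 10911) (l = Mul(362300, Pow(-218220, -1)) = Mul(362300, Rational(-1, 218220)) = Rational(-18115, 10911) ≈ -1.6603)
Mul(Add(Mul(-282, 74), Pow(-125, -1)), Pow(l, -1)) = Mul(Add(Mul(-282, 74), Pow(-125, -1)), Pow(Rational(-18115, 10911), -1)) = Mul(Add(-20868, Rational(-1, 125)), Rational(-10911, 18115)) = Mul(Rational(-2608501, 125), Rational(-10911, 18115)) = Rational(28461354411, 2264375)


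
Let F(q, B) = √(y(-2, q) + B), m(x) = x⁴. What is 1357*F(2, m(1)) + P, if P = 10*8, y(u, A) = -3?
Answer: 80 + 1357*I*√2 ≈ 80.0 + 1919.1*I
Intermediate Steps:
P = 80
F(q, B) = √(-3 + B)
1357*F(2, m(1)) + P = 1357*√(-3 + 1⁴) + 80 = 1357*√(-3 + 1) + 80 = 1357*√(-2) + 80 = 1357*(I*√2) + 80 = 1357*I*√2 + 80 = 80 + 1357*I*√2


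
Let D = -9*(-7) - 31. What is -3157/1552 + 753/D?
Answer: 66727/3104 ≈ 21.497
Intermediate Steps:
D = 32 (D = 63 - 31 = 32)
-3157/1552 + 753/D = -3157/1552 + 753/32 = 66727/3104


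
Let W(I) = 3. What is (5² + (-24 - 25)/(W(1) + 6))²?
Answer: 30976/81 ≈ 382.42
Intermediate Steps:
(5² + (-24 - 25)/(W(1) + 6))² = (5² + (-24 - 25)/(3 + 6))² = (25 - 49/9)² = (176/9)² = 30976/81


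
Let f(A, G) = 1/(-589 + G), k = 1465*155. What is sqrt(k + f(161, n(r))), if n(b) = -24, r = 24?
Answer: sqrt(85327745062)/613 ≈ 476.52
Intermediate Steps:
k = 227075
sqrt(k + f(161, n(r))) = sqrt(227075 + 1/(-589 - 24)) = sqrt(227075 + 1/(-613)) = sqrt(227075 - 1/613) = sqrt(139196974/613) = sqrt(85327745062)/613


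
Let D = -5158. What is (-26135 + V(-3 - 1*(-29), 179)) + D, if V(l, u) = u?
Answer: -31114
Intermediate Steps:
(-26135 + V(-3 - 1*(-29), 179)) + D = (-26135 + 179) - 5158 = -25956 - 5158 = -31114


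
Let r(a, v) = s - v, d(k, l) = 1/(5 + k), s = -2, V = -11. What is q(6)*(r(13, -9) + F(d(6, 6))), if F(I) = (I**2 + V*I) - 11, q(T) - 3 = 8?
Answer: -604/11 ≈ -54.909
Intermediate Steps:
q(T) = 11 (q(T) = 3 + 8 = 11)
r(a, v) = -2 - v
F(I) = -11 + I**2 - 11*I (F(I) = (I**2 - 11*I) - 11 = -11 + I**2 - 11*I)
q(6)*(r(13, -9) + F(d(6, 6))) = 11*((-2 - 1*(-9)) + (-11 + (1/(5 + 6))**2 - 11/(5 + 6))) = 11*((-2 + 9) + (-11 + (1/11)**2 - 11/11)) = 11*(7 + (-11 + (1/11)**2 - 11*1/11)) = 11*(7 + (-11 + 1/121 - 1)) = 11*(7 - 1451/121) = 11*(-604/121) = -604/11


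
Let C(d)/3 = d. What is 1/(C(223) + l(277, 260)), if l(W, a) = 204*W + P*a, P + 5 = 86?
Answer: 1/78237 ≈ 1.2782e-5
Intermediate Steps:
P = 81 (P = -5 + 86 = 81)
C(d) = 3*d
l(W, a) = 81*a + 204*W (l(W, a) = 204*W + 81*a = 81*a + 204*W)
1/(C(223) + l(277, 260)) = 1/(3*223 + (81*260 + 204*277)) = 1/(669 + (21060 + 56508)) = 1/(669 + 77568) = 1/78237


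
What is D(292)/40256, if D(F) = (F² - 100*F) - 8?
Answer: 7007/5032 ≈ 1.3925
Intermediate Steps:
D(F) = -8 + F² - 100*F
D(292)/40256 = (-8 + 292² - 100*292)/40256 = (-8 + 85264 - 29200)*(1/40256) = 56056*(1/40256) = 7007/5032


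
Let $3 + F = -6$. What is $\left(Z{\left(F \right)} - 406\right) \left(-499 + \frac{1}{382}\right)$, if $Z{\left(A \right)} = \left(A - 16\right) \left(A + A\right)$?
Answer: $- \frac{4193574}{191} \approx -21956.0$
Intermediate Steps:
$F = -9$ ($F = -3 - 6 = -9$)
$Z{\left(A \right)} = 2 A \left(-16 + A\right)$ ($Z{\left(A \right)} = \left(-16 + A\right) 2 A = 2 A \left(-16 + A\right)$)
$\left(Z{\left(F \right)} - 406\right) \left(-499 + \frac{1}{382}\right) = \left(2 \left(-9\right) \left(-16 - 9\right) - 406\right) \left(-499 + \frac{1}{382}\right) = \left(2 \left(-9\right) \left(-25\right) - 406\right) \left(-499 + \frac{1}{382}\right) = \left(450 - 406\right) \left(- \frac{190617}{382}\right) = 44 \left(- \frac{190617}{382}\right) = - \frac{4193574}{191}$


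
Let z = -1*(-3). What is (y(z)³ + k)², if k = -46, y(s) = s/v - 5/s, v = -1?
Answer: 15888196/729 ≈ 21795.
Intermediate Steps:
z = 3
y(s) = -s - 5/s (y(s) = s/(-1) - 5/s = s*(-1) - 5/s = -s - 5/s)
(y(z)³ + k)² = ((-1*3 - 5/3)³ - 46)² = ((-3 - 5*⅓)³ - 46)² = ((-3 - 5/3)³ - 46)² = ((-14/3)³ - 46)² = (-2744/27 - 46)² = (-3986/27)² = 15888196/729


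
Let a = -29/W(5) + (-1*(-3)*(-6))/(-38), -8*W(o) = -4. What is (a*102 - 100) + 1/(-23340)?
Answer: -2646429259/443460 ≈ -5967.7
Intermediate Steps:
W(o) = ½ (W(o) = -⅛*(-4) = ½)
a = -1093/19 (a = -29/½ + (-1*(-3)*(-6))/(-38) = -29*2 + (3*(-6))*(-1/38) = -58 - 18*(-1/38) = -58 + 9/19 = -1093/19 ≈ -57.526)
(a*102 - 100) + 1/(-23340) = (-1093/19*102 - 100) + 1/(-23340) = (-111486/19 - 100) - 1/23340 = -113386/19 - 1/23340 = -2646429259/443460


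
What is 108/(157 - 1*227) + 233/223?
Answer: -3887/7805 ≈ -0.49801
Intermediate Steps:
108/(157 - 1*227) + 233/223 = 108/(157 - 227) + 233*(1/223) = 108/(-70) + 233/223 = 108*(-1/70) + 233/223 = -54/35 + 233/223 = -3887/7805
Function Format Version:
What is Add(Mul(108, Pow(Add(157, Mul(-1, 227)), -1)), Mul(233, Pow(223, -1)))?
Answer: Rational(-3887, 7805) ≈ -0.49801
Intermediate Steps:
Add(Mul(108, Pow(Add(157, Mul(-1, 227)), -1)), Mul(233, Pow(223, -1))) = Add(Mul(108, Pow(Add(157, -227), -1)), Mul(233, Rational(1, 223))) = Add(Mul(108, Pow(-70, -1)), Rational(233, 223)) = Add(Mul(108, Rational(-1, 70)), Rational(233, 223)) = Add(Rational(-54, 35), Rational(233, 223)) = Rational(-3887, 7805)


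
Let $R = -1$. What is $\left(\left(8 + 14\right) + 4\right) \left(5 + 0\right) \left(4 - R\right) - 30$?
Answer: $620$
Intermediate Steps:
$\left(\left(8 + 14\right) + 4\right) \left(5 + 0\right) \left(4 - R\right) - 30 = \left(\left(8 + 14\right) + 4\right) \left(5 + 0\right) \left(4 - -1\right) - 30 = \left(22 + 4\right) 5 \left(4 + 1\right) - 30 = 26 \cdot 5 \cdot 5 - 30 = 26 \cdot 25 - 30 = 650 - 30 = 620$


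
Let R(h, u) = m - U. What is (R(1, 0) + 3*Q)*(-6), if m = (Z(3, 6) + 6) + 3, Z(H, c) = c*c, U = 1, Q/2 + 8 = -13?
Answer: 492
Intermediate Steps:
Q = -42 (Q = -16 + 2*(-13) = -16 - 26 = -42)
Z(H, c) = c²
m = 45 (m = (6² + 6) + 3 = (36 + 6) + 3 = 42 + 3 = 45)
R(h, u) = 44 (R(h, u) = 45 - 1*1 = 45 - 1 = 44)
(R(1, 0) + 3*Q)*(-6) = (44 + 3*(-42))*(-6) = (44 - 126)*(-6) = -82*(-6) = 492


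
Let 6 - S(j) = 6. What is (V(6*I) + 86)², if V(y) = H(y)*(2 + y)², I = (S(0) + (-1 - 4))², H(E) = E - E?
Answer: 7396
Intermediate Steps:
S(j) = 0 (S(j) = 6 - 1*6 = 6 - 6 = 0)
H(E) = 0
I = 25 (I = (0 + (-1 - 4))² = (0 - 5)² = (-5)² = 25)
V(y) = 0 (V(y) = 0*(2 + y)² = 0)
(V(6*I) + 86)² = (0 + 86)² = 86² = 7396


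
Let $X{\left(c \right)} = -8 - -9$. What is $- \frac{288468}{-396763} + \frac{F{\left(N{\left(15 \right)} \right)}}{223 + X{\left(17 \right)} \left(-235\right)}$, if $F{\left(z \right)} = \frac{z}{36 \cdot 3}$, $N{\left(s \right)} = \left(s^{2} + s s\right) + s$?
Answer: $\frac{63119911}{171401616} \approx 0.36826$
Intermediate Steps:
$X{\left(c \right)} = 1$ ($X{\left(c \right)} = -8 + 9 = 1$)
$N{\left(s \right)} = s + 2 s^{2}$ ($N{\left(s \right)} = \left(s^{2} + s^{2}\right) + s = 2 s^{2} + s = s + 2 s^{2}$)
$F{\left(z \right)} = \frac{z}{108}$
$- \frac{288468}{-396763} + \frac{F{\left(N{\left(15 \right)} \right)}}{223 + X{\left(17 \right)} \left(-235\right)} = - \frac{288468}{-396763} + \frac{\frac{1}{108} \cdot 15 \left(1 + 2 \cdot 15\right)}{223 + 1 \left(-235\right)} = \left(-288468\right) \left(- \frac{1}{396763}\right) + \frac{\frac{1}{108} \cdot 15 \left(1 + 30\right)}{223 - 235} = \frac{288468}{396763} + \frac{\frac{1}{108} \cdot 15 \cdot 31}{-12} = \frac{288468}{396763} + \frac{1}{108} \cdot 465 \left(- \frac{1}{12}\right) = \frac{288468}{396763} + \frac{155}{36} \left(- \frac{1}{12}\right) = \frac{288468}{396763} - \frac{155}{432} = \frac{63119911}{171401616}$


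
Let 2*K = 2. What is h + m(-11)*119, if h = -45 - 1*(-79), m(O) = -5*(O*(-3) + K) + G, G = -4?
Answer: -20672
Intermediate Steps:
K = 1 (K = (½)*2 = 1)
m(O) = -9 + 15*O (m(O) = -5*(O*(-3) + 1) - 4 = -5*(-3*O + 1) - 4 = -5*(1 - 3*O) - 4 = (-5 + 15*O) - 4 = -9 + 15*O)
h = 34 (h = -45 + 79 = 34)
h + m(-11)*119 = 34 + (-9 + 15*(-11))*119 = 34 + (-9 - 165)*119 = 34 - 174*119 = 34 - 20706 = -20672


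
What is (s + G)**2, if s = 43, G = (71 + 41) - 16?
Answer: 19321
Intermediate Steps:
G = 96 (G = 112 - 16 = 96)
(s + G)**2 = (43 + 96)**2 = 139**2 = 19321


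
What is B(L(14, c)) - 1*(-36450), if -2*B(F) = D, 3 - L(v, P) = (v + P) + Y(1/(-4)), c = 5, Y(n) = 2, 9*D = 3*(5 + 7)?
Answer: 36448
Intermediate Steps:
D = 4 (D = (3*(5 + 7))/9 = (3*12)/9 = (⅑)*36 = 4)
L(v, P) = 1 - P - v (L(v, P) = 3 - ((v + P) + 2) = 3 - ((P + v) + 2) = 3 - (2 + P + v) = 3 + (-2 - P - v) = 1 - P - v)
B(F) = -2 (B(F) = -½*4 = -2)
B(L(14, c)) - 1*(-36450) = -2 - 1*(-36450) = -2 + 36450 = 36448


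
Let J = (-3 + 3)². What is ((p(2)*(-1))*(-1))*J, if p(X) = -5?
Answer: 0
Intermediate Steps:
J = 0 (J = 0² = 0)
((p(2)*(-1))*(-1))*J = (-5*(-1)*(-1))*0 = (5*(-1))*0 = -5*0 = 0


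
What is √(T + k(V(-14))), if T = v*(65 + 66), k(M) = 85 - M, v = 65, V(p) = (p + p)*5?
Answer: 2*√2185 ≈ 93.488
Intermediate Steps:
V(p) = 10*p (V(p) = (2*p)*5 = 10*p)
T = 8515 (T = 65*(65 + 66) = 65*131 = 8515)
√(T + k(V(-14))) = √(8515 + (85 - 10*(-14))) = √(8515 + (85 - 1*(-140))) = √(8515 + (85 + 140)) = √(8515 + 225) = √8740 = 2*√2185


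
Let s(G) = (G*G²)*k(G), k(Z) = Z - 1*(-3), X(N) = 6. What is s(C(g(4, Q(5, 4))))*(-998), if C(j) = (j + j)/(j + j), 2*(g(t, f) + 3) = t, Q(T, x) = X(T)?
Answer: -3992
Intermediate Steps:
Q(T, x) = 6
g(t, f) = -3 + t/2
k(Z) = 3 + Z (k(Z) = Z + 3 = 3 + Z)
C(j) = 1 (C(j) = (2*j)/((2*j)) = (2*j)*(1/(2*j)) = 1)
s(G) = G³*(3 + G) (s(G) = (G*G²)*(3 + G) = G³*(3 + G))
s(C(g(4, Q(5, 4))))*(-998) = (1³*(3 + 1))*(-998) = (1*4)*(-998) = 4*(-998) = -3992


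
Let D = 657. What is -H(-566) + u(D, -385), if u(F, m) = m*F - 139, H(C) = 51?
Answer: -253135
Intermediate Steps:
u(F, m) = -139 + F*m (u(F, m) = F*m - 139 = -139 + F*m)
-H(-566) + u(D, -385) = -1*51 + (-139 + 657*(-385)) = -51 + (-139 - 252945) = -51 - 253084 = -253135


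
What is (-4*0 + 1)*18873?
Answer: 18873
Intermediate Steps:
(-4*0 + 1)*18873 = (0 + 1)*18873 = 1*18873 = 18873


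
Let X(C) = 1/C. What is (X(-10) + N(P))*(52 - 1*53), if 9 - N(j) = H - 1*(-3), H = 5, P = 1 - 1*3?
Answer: -9/10 ≈ -0.90000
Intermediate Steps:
P = -2 (P = 1 - 3 = -2)
N(j) = 1 (N(j) = 9 - (5 - 1*(-3)) = 9 - (5 + 3) = 9 - 1*8 = 9 - 8 = 1)
(X(-10) + N(P))*(52 - 1*53) = (1/(-10) + 1)*(52 - 1*53) = (-⅒ + 1)*(52 - 53) = (9/10)*(-1) = -9/10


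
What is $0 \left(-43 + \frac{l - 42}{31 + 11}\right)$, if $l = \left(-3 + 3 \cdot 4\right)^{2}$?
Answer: $0$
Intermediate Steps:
$l = 81$ ($l = \left(-3 + 12\right)^{2} = 9^{2} = 81$)
$0 \left(-43 + \frac{l - 42}{31 + 11}\right) = 0 \left(-43 + \frac{81 - 42}{31 + 11}\right) = 0 \left(-43 + \frac{39}{42}\right) = 0 \left(-43 + 39 \cdot \frac{1}{42}\right) = 0 \left(-43 + \frac{13}{14}\right) = 0 \left(- \frac{589}{14}\right) = 0$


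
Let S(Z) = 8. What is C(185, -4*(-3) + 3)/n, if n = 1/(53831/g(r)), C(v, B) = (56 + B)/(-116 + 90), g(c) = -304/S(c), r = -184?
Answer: 3822001/988 ≈ 3868.4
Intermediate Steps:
g(c) = -38 (g(c) = -304/8 = -304*⅛ = -38)
C(v, B) = -28/13 - B/26 (C(v, B) = (56 + B)/(-26) = (56 + B)*(-1/26) = -28/13 - B/26)
n = -38/53831 (n = 1/(53831/(-38)) = 1/(53831*(-1/38)) = 1/(-53831/38) = -38/53831 ≈ -0.00070591)
C(185, -4*(-3) + 3)/n = (-28/13 - (-4*(-3) + 3)/26)/(-38/53831) = (-28/13 - (12 + 3)/26)*(-53831/38) = (-28/13 - 1/26*15)*(-53831/38) = (-28/13 - 15/26)*(-53831/38) = -71/26*(-53831/38) = 3822001/988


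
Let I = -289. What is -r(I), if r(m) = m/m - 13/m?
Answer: -302/289 ≈ -1.0450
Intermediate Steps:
r(m) = 1 - 13/m
-r(I) = -(-13 - 289)/(-289) = -(-1)*(-302)/289 = -1*302/289 = -302/289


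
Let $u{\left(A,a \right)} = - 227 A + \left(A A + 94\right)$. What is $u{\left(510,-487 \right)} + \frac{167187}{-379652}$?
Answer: $\frac{54830693261}{379652} \approx 1.4442 \cdot 10^{5}$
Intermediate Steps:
$u{\left(A,a \right)} = 94 + A^{2} - 227 A$ ($u{\left(A,a \right)} = - 227 A + \left(A^{2} + 94\right) = - 227 A + \left(94 + A^{2}\right) = 94 + A^{2} - 227 A$)
$u{\left(510,-487 \right)} + \frac{167187}{-379652} = \left(94 + 510^{2} - 115770\right) + \frac{167187}{-379652} = \left(94 + 260100 - 115770\right) + 167187 \left(- \frac{1}{379652}\right) = 144424 - \frac{167187}{379652} = \frac{54830693261}{379652}$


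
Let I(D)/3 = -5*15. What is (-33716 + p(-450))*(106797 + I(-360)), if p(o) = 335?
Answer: -3557479932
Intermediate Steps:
I(D) = -225 (I(D) = 3*(-5*15) = 3*(-75) = -225)
(-33716 + p(-450))*(106797 + I(-360)) = (-33716 + 335)*(106797 - 225) = -33381*106572 = -3557479932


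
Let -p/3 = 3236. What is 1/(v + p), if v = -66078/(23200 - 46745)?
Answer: -23545/228508782 ≈ -0.00010304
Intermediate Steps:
p = -9708 (p = -3*3236 = -9708)
v = 66078/23545 (v = -66078/(-23545) = -66078*(-1/23545) = 66078/23545 ≈ 2.8065)
1/(v + p) = 1/(66078/23545 - 9708) = 1/(-228508782/23545) = -23545/228508782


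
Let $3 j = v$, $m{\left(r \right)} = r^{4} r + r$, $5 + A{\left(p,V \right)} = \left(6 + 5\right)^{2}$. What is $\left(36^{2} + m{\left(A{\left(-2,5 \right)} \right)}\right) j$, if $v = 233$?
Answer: $\frac{4893796391204}{3} \approx 1.6313 \cdot 10^{12}$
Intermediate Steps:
$A{\left(p,V \right)} = 116$ ($A{\left(p,V \right)} = -5 + \left(6 + 5\right)^{2} = -5 + 11^{2} = -5 + 121 = 116$)
$m{\left(r \right)} = r + r^{5}$ ($m{\left(r \right)} = r^{5} + r = r + r^{5}$)
$j = \frac{233}{3}$ ($j = \frac{1}{3} \cdot 233 = \frac{233}{3} \approx 77.667$)
$\left(36^{2} + m{\left(A{\left(-2,5 \right)} \right)}\right) j = \left(36^{2} + \left(116 + 116^{5}\right)\right) \frac{233}{3} = \left(1296 + \left(116 + 21003416576\right)\right) \frac{233}{3} = \left(1296 + 21003416692\right) \frac{233}{3} = 21003417988 \cdot \frac{233}{3} = \frac{4893796391204}{3}$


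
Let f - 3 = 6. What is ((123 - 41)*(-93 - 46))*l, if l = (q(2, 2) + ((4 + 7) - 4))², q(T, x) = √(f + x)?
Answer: -683880 - 159572*√11 ≈ -1.2131e+6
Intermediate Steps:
f = 9 (f = 3 + 6 = 9)
q(T, x) = √(9 + x)
l = (7 + √11)² (l = (√(9 + 2) + ((4 + 7) - 4))² = (√11 + (11 - 4))² = (√11 + 7)² = (7 + √11)² ≈ 106.43)
((123 - 41)*(-93 - 46))*l = ((123 - 41)*(-93 - 46))*(7 + √11)² = (82*(-139))*(7 + √11)² = -11398*(7 + √11)²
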